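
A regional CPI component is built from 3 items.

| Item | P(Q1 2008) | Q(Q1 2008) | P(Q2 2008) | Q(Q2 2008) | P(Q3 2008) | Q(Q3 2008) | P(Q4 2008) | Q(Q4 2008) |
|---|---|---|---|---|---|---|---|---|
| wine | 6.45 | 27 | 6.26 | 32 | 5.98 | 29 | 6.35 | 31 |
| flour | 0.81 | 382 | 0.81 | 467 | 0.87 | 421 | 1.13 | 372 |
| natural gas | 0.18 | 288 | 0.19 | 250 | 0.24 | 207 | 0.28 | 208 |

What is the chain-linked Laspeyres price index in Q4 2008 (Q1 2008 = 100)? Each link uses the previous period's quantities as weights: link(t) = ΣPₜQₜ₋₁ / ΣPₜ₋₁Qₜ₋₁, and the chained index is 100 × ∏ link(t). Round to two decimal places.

127.40

Link Q1 2008→Q2 2008:
ΣP(Q2 2008)Q(Q1 2008) = 6.26×27 + 0.81×382 + 0.19×288 = 169.02 + 309.42 + 54.72 = 533.16
ΣP(Q1 2008)Q(Q1 2008) = 6.45×27 + 0.81×382 + 0.18×288 = 174.15 + 309.42 + 51.84 = 535.41
link = 533.16/535.41 = 0.995798
Link Q2 2008→Q3 2008:
ΣP(Q3 2008)Q(Q2 2008) = 5.98×32 + 0.87×467 + 0.24×250 = 191.36 + 406.29 + 60 = 657.65
ΣP(Q2 2008)Q(Q2 2008) = 6.26×32 + 0.81×467 + 0.19×250 = 200.32 + 378.27 + 47.5 = 626.09
link = 657.65/626.09 = 1.050408
Link Q3 2008→Q4 2008:
ΣP(Q4 2008)Q(Q3 2008) = 6.35×29 + 1.13×421 + 0.28×207 = 184.15 + 475.73 + 57.96 = 717.84
ΣP(Q3 2008)Q(Q3 2008) = 5.98×29 + 0.87×421 + 0.24×207 = 173.42 + 366.27 + 49.68 = 589.37
link = 717.84/589.37 = 1.217979
Chained index = 100 × 0.995798 × 1.050408 × 1.217979 = 127.3998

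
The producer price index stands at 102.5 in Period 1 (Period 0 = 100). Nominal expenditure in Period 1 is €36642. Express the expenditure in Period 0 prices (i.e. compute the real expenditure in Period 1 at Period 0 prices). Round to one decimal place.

Real = Nominal ÷ (Index/100) = 36642 ÷ (102.5/100)
     = 36642 ÷ 1.025 = 35748.2927

35748.3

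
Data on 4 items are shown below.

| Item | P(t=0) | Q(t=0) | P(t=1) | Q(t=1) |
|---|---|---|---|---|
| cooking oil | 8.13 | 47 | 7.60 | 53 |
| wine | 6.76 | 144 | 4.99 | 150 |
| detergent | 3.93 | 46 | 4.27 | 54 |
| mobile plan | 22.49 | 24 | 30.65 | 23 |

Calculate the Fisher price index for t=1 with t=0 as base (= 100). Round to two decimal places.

Laspeyres component (base-period weights):
ΣP(t=1)Q(t=0) = 7.60×47 + 4.99×144 + 4.27×46 + 30.65×24 = 357.2 + 718.56 + 196.42 + 735.6 = 2007.78
ΣP(t=0)Q(t=0) = 8.13×47 + 6.76×144 + 3.93×46 + 22.49×24 = 382.11 + 973.44 + 180.78 + 539.76 = 2076.09
L = 2007.78 / 2076.09 × 100 = 96.7097
Paasche component (current-period weights):
ΣP(t=1)Q(t=1) = 7.60×53 + 4.99×150 + 4.27×54 + 30.65×23 = 402.8 + 748.5 + 230.58 + 704.95 = 2086.83
ΣP(t=0)Q(t=1) = 8.13×53 + 6.76×150 + 3.93×54 + 22.49×23 = 430.89 + 1014 + 212.22 + 517.27 = 2174.38
P = 2086.83 / 2174.38 × 100 = 95.9736
Fisher = √(L × P) = √(96.7097 × 95.9736) = 96.3409

96.34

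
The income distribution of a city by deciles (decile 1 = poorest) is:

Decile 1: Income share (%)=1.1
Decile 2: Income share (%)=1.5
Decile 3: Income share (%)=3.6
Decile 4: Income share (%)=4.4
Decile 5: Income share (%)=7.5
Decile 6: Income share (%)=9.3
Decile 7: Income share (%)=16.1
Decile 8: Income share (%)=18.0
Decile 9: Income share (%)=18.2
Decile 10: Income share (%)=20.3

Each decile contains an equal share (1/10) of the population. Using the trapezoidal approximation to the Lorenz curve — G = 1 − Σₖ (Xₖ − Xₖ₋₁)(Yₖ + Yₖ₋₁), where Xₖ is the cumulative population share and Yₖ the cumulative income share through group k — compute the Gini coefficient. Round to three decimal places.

0.399

Cumulative income shares Yₖ: 0.0110, 0.0260, 0.0620, 0.1060, 0.1810, 0.2740, 0.4350, 0.6150, 0.7970, 1.0000
Σ (Xₖ−Xₖ₋₁)(Yₖ+Yₖ₋₁) = (1/10)(0.0110+0.0000) + (1/10)(0.0260+0.0110) + (1/10)(0.0620+0.0260) + (1/10)(0.1060+0.0620) + (1/10)(0.1810+0.1060) + (1/10)(0.2740+0.1810) + (1/10)(0.4350+0.2740) + (1/10)(0.6150+0.4350) + (1/10)(0.7970+0.6150) + (1/10)(1.0000+0.7970)
  = 0.0011 + 0.0037 + 0.0088 + 0.0168 + 0.0287 + 0.0455 + 0.0709 + 0.1050 + 0.1412 + 0.1797 = 0.6014
G = 1 − 0.6014 = 0.3986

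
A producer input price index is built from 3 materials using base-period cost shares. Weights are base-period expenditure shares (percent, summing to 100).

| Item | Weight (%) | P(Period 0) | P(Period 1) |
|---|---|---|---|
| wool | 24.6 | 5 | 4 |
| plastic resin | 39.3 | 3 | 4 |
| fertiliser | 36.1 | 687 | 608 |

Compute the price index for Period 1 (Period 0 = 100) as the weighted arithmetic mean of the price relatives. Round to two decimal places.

104.03

wool: 24.6 × (4/5) = 24.6 × 0.800000 = 19.6800
plastic resin: 39.3 × (4/3) = 39.3 × 1.333333 = 52.4000
fertiliser: 36.1 × (608/687) = 36.1 × 0.885007 = 31.9488
Index = Σ wᵢ·(p₁ᵢ/p₀ᵢ) = 19.6800 + 52.4000 + 31.9488 = 104.0288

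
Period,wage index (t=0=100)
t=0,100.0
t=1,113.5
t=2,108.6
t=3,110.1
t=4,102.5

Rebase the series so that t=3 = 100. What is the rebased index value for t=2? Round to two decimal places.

Rebased(t=2) = 108.6 / 110.1 × 100 = 98.6376

98.64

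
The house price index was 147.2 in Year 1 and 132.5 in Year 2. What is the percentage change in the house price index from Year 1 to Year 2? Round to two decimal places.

Change = (132.5 − 147.2) / 147.2 × 100
       = -14.7 / 147.2 × 100 = -9.9864%

-9.99%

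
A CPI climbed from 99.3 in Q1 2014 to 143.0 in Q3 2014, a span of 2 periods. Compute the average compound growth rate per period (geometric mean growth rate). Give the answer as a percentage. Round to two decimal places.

20.00%

Growth factor = (143.0/99.3)^(1/2) = (1.440081)^(1/2) = 1.200034
Growth rate = 1.200034 − 1 = 0.200034 = 20.0034%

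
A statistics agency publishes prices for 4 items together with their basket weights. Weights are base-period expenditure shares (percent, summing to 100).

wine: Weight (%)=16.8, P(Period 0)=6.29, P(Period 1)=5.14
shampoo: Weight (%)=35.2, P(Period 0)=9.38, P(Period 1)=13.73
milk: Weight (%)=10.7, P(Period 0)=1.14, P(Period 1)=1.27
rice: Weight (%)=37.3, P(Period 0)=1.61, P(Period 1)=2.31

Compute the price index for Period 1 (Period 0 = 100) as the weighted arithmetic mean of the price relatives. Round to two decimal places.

130.69

wine: 16.8 × (5.14/6.29) = 16.8 × 0.817170 = 13.7285
shampoo: 35.2 × (13.73/9.38) = 35.2 × 1.463753 = 51.5241
milk: 10.7 × (1.27/1.14) = 10.7 × 1.114035 = 11.9202
rice: 37.3 × (2.31/1.61) = 37.3 × 1.434783 = 53.5174
Index = Σ wᵢ·(p₁ᵢ/p₀ᵢ) = 13.7285 + 51.5241 + 11.9202 + 53.5174 = 130.6901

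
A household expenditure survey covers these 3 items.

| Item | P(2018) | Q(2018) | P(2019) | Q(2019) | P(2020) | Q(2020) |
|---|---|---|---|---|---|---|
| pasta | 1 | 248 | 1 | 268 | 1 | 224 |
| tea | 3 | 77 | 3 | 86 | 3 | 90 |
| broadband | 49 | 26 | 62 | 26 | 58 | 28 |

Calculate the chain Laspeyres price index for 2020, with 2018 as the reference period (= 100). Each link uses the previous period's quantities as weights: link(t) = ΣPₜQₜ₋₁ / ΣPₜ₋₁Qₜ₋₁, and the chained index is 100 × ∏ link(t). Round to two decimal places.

113.48

Link 2018→2019:
ΣP(2019)Q(2018) = 1×248 + 3×77 + 62×26 = 248 + 231 + 1612 = 2091
ΣP(2018)Q(2018) = 1×248 + 3×77 + 49×26 = 248 + 231 + 1274 = 1753
link = 2091/1753 = 1.192812
Link 2019→2020:
ΣP(2020)Q(2019) = 1×268 + 3×86 + 58×26 = 268 + 258 + 1508 = 2034
ΣP(2019)Q(2019) = 1×268 + 3×86 + 62×26 = 268 + 258 + 1612 = 2138
link = 2034/2138 = 0.951356
Chained index = 100 × 1.192812 × 0.951356 = 113.4790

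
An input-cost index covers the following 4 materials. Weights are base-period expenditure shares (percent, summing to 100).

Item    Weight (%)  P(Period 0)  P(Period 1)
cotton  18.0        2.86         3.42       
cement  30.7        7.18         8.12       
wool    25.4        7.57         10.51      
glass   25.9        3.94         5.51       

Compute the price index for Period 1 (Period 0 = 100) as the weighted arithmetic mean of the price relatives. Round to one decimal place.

127.7

cotton: 18.0 × (3.42/2.86) = 18.0 × 1.195804 = 21.5245
cement: 30.7 × (8.12/7.18) = 30.7 × 1.130919 = 34.7192
wool: 25.4 × (10.51/7.57) = 25.4 × 1.388375 = 35.2647
glass: 25.9 × (5.51/3.94) = 25.9 × 1.398477 = 36.2206
Index = Σ wᵢ·(p₁ᵢ/p₀ᵢ) = 21.5245 + 34.7192 + 35.2647 + 36.2206 = 127.7290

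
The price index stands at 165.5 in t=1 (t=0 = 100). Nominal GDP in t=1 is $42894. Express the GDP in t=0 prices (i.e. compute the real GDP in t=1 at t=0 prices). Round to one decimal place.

Real = Nominal ÷ (Index/100) = 42894 ÷ (165.5/100)
     = 42894 ÷ 1.655 = 25917.8248

25917.8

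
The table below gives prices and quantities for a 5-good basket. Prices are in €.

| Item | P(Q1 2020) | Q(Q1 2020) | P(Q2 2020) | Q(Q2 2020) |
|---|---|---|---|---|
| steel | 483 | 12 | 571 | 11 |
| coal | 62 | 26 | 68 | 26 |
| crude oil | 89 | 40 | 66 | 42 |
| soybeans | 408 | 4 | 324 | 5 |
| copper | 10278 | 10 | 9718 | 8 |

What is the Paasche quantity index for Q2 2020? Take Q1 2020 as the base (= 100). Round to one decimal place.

82.2

Paasche quantity index uses current-period prices as weights.
ΣP(Q2 2020)·Q(Q2 2020) = 571×11 + 68×26 + 66×42 + 324×5 + 9718×8 = 6281 + 1768 + 2772 + 1620 + 77744 = 90185
ΣP(Q2 2020)·Q(Q1 2020) = 571×12 + 68×26 + 66×40 + 324×4 + 9718×10 = 6852 + 1768 + 2640 + 1296 + 97180 = 109736
Index = 90185 / 109736 × 100 = 82.1836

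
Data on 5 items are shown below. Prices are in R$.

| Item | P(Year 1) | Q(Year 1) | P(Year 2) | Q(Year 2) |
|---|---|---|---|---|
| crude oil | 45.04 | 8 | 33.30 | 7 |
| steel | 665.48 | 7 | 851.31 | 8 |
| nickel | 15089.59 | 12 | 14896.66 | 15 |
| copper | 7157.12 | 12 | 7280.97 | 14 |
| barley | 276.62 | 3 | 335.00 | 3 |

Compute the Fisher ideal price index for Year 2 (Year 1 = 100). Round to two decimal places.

100.16

Laspeyres component (base-period weights):
ΣP(Year 2)Q(Year 1) = 33.30×8 + 851.31×7 + 14896.66×12 + 7280.97×12 + 335.00×3 = 266.4 + 5959.17 + 178759.92 + 87371.64 + 1005 = 273362.13
ΣP(Year 1)Q(Year 1) = 45.04×8 + 665.48×7 + 15089.59×12 + 7157.12×12 + 276.62×3 = 360.32 + 4658.36 + 181075.08 + 85885.44 + 829.86 = 272809.06
L = 273362.13 / 272809.06 × 100 = 100.2027
Paasche component (current-period weights):
ΣP(Year 2)Q(Year 2) = 33.30×7 + 851.31×8 + 14896.66×15 + 7280.97×14 + 335.00×3 = 233.1 + 6810.48 + 223449.9 + 101933.58 + 1005 = 333432.06
ΣP(Year 1)Q(Year 2) = 45.04×7 + 665.48×8 + 15089.59×15 + 7157.12×14 + 276.62×3 = 315.28 + 5323.84 + 226343.85 + 100199.68 + 829.86 = 333012.51
P = 333432.06 / 333012.51 × 100 = 100.1260
Fisher = √(L × P) = √(100.2027 × 100.1260) = 100.1644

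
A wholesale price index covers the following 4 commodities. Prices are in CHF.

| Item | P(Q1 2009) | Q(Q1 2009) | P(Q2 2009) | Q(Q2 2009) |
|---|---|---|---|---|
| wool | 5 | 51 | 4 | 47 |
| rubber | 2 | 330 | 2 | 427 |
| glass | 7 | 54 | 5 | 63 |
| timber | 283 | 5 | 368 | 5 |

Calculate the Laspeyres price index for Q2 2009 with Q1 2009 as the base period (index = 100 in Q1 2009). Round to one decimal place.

109.8

Laspeyres price index uses base-period quantities as weights.
ΣP(Q2 2009)·Q(Q1 2009) = 4×51 + 2×330 + 5×54 + 368×5 = 204 + 660 + 270 + 1840 = 2974
ΣP(Q1 2009)·Q(Q1 2009) = 5×51 + 2×330 + 7×54 + 283×5 = 255 + 660 + 378 + 1415 = 2708
Index = 2974 / 2708 × 100 = 109.8227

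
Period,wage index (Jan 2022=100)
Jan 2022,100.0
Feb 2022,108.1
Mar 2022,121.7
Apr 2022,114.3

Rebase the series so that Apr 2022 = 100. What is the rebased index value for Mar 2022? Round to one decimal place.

106.5

Rebased(Mar 2022) = 121.7 / 114.3 × 100 = 106.4742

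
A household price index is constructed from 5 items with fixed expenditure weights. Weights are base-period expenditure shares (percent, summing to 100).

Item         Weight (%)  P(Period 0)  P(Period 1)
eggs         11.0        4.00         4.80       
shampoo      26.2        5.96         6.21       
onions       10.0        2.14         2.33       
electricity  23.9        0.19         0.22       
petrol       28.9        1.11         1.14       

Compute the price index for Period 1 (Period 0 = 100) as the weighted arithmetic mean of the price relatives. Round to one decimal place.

eggs: 11.0 × (4.80/4.00) = 11.0 × 1.200000 = 13.2000
shampoo: 26.2 × (6.21/5.96) = 26.2 × 1.041946 = 27.2990
onions: 10.0 × (2.33/2.14) = 10.0 × 1.088785 = 10.8879
electricity: 23.9 × (0.22/0.19) = 23.9 × 1.157895 = 27.6737
petrol: 28.9 × (1.14/1.11) = 28.9 × 1.027027 = 29.6811
Index = Σ wᵢ·(p₁ᵢ/p₀ᵢ) = 13.2000 + 27.2990 + 10.8879 + 27.6737 + 29.6811 = 108.7416

108.7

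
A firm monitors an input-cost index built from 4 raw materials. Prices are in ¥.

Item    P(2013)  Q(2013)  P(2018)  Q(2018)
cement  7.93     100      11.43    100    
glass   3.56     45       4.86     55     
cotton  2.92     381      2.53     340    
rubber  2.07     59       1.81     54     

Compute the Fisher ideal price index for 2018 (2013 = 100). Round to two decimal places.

112.15

Laspeyres component (base-period weights):
ΣP(2018)Q(2013) = 11.43×100 + 4.86×45 + 2.53×381 + 1.81×59 = 1143 + 218.7 + 963.93 + 106.79 = 2432.42
ΣP(2013)Q(2013) = 7.93×100 + 3.56×45 + 2.92×381 + 2.07×59 = 793 + 160.2 + 1112.52 + 122.13 = 2187.85
L = 2432.42 / 2187.85 × 100 = 111.1786
Paasche component (current-period weights):
ΣP(2018)Q(2018) = 11.43×100 + 4.86×55 + 2.53×340 + 1.81×54 = 1143 + 267.3 + 860.2 + 97.74 = 2368.24
ΣP(2013)Q(2018) = 7.93×100 + 3.56×55 + 2.92×340 + 2.07×54 = 793 + 195.8 + 992.8 + 111.78 = 2093.38
P = 2368.24 / 2093.38 × 100 = 113.1300
Fisher = √(L × P) = √(111.1786 × 113.1300) = 112.1500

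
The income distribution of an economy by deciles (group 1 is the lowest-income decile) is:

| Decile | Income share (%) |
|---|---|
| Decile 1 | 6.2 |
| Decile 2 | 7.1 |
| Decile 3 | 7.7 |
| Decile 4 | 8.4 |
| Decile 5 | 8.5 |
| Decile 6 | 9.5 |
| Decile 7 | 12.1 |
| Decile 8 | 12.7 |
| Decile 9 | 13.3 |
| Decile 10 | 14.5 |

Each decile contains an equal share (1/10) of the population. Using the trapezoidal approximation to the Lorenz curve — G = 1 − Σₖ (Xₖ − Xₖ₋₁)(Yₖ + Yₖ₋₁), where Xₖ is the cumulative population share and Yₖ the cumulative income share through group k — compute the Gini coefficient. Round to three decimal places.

0.155

Cumulative income shares Yₖ: 0.0620, 0.1330, 0.2100, 0.2940, 0.3790, 0.4740, 0.5950, 0.7220, 0.8550, 1.0000
Σ (Xₖ−Xₖ₋₁)(Yₖ+Yₖ₋₁) = (1/10)(0.0620+0.0000) + (1/10)(0.1330+0.0620) + (1/10)(0.2100+0.1330) + (1/10)(0.2940+0.2100) + (1/10)(0.3790+0.2940) + (1/10)(0.4740+0.3790) + (1/10)(0.5950+0.4740) + (1/10)(0.7220+0.5950) + (1/10)(0.8550+0.7220) + (1/10)(1.0000+0.8550)
  = 0.0062 + 0.0195 + 0.0343 + 0.0504 + 0.0673 + 0.0853 + 0.1069 + 0.1317 + 0.1577 + 0.1855 = 0.8448
G = 1 − 0.8448 = 0.1552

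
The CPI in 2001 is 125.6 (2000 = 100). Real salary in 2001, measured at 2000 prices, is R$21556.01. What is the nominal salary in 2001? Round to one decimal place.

Nominal = Real × (Index/100) = 21556.01 × (125.6/100)
        = 21556.01 × 1.256 = 27074.3486

27074.3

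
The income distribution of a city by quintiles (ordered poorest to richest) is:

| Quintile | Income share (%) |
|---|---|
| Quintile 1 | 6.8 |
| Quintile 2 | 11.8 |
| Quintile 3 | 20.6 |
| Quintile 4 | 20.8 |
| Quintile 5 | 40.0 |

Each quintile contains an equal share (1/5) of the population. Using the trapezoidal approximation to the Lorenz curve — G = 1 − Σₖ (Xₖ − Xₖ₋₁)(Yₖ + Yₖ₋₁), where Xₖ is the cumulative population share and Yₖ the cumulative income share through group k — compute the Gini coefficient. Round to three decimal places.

Cumulative income shares Yₖ: 0.0680, 0.1860, 0.3920, 0.6000, 1.0000
Σ (Xₖ−Xₖ₋₁)(Yₖ+Yₖ₋₁) = (1/5)(0.0680+0.0000) + (1/5)(0.1860+0.0680) + (1/5)(0.3920+0.1860) + (1/5)(0.6000+0.3920) + (1/5)(1.0000+0.6000)
  = 0.0136 + 0.0508 + 0.1156 + 0.1984 + 0.3200 = 0.6984
G = 1 − 0.6984 = 0.3016

0.302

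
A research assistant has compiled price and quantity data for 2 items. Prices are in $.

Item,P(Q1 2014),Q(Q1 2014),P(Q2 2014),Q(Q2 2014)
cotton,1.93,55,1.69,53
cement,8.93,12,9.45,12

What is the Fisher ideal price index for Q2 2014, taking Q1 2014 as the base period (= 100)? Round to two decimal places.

Laspeyres component (base-period weights):
ΣP(Q2 2014)Q(Q1 2014) = 1.69×55 + 9.45×12 = 92.95 + 113.4 = 206.35
ΣP(Q1 2014)Q(Q1 2014) = 1.93×55 + 8.93×12 = 106.15 + 107.16 = 213.31
L = 206.35 / 213.31 × 100 = 96.7371
Paasche component (current-period weights):
ΣP(Q2 2014)Q(Q2 2014) = 1.69×53 + 9.45×12 = 89.57 + 113.4 = 202.97
ΣP(Q1 2014)Q(Q2 2014) = 1.93×53 + 8.93×12 = 102.29 + 107.16 = 209.45
P = 202.97 / 209.45 × 100 = 96.9062
Fisher = √(L × P) = √(96.7371 × 96.9062) = 96.8216

96.82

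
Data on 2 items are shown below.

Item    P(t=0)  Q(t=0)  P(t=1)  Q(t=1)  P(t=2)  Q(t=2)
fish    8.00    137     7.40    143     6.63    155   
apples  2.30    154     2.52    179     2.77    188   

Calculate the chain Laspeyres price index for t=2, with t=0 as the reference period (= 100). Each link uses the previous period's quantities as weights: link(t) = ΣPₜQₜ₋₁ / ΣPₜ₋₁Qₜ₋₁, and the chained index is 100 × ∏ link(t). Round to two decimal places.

Link t=0→t=1:
ΣP(t=1)Q(t=0) = 7.40×137 + 2.52×154 = 1013.8 + 388.08 = 1401.88
ΣP(t=0)Q(t=0) = 8.00×137 + 2.30×154 = 1096 + 354.2 = 1450.2
link = 1401.88/1450.2 = 0.966680
Link t=1→t=2:
ΣP(t=2)Q(t=1) = 6.63×143 + 2.77×179 = 948.09 + 495.83 = 1443.92
ΣP(t=1)Q(t=1) = 7.40×143 + 2.52×179 = 1058.2 + 451.08 = 1509.28
link = 1443.92/1509.28 = 0.956695
Chained index = 100 × 0.966680 × 0.956695 = 92.4818

92.48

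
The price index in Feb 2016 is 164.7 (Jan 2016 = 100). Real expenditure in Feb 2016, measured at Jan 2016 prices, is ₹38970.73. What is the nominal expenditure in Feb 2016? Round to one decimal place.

64184.8

Nominal = Real × (Index/100) = 38970.73 × (164.7/100)
        = 38970.73 × 1.647 = 64184.7923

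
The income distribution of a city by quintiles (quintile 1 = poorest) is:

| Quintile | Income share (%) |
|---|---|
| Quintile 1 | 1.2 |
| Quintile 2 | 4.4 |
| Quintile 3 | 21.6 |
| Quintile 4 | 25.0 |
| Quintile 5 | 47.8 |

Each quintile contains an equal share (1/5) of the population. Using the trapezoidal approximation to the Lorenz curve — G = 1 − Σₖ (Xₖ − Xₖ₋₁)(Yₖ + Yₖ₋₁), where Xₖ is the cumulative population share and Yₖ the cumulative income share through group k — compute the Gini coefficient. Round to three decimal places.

Cumulative income shares Yₖ: 0.0120, 0.0560, 0.2720, 0.5220, 1.0000
Σ (Xₖ−Xₖ₋₁)(Yₖ+Yₖ₋₁) = (1/5)(0.0120+0.0000) + (1/5)(0.0560+0.0120) + (1/5)(0.2720+0.0560) + (1/5)(0.5220+0.2720) + (1/5)(1.0000+0.5220)
  = 0.0024 + 0.0136 + 0.0656 + 0.1588 + 0.3044 = 0.5448
G = 1 − 0.5448 = 0.4552

0.455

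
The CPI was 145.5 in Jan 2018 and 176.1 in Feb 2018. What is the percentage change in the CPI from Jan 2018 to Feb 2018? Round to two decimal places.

21.03%

Change = (176.1 − 145.5) / 145.5 × 100
       = 30.6 / 145.5 × 100 = 21.0309%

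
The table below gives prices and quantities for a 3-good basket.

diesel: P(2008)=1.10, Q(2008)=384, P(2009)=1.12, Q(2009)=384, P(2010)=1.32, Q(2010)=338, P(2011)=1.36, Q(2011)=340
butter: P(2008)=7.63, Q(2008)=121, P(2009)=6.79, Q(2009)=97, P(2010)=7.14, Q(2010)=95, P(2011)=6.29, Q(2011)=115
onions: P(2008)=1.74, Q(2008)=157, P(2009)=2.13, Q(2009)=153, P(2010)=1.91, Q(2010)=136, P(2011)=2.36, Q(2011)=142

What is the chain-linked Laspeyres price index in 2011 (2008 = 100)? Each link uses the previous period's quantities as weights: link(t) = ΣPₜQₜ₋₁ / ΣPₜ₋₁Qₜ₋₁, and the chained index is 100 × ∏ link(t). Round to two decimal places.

102.87

Link 2008→2009:
ΣP(2009)Q(2008) = 1.12×384 + 6.79×121 + 2.13×157 = 430.08 + 821.59 + 334.41 = 1586.08
ΣP(2008)Q(2008) = 1.10×384 + 7.63×121 + 1.74×157 = 422.4 + 923.23 + 273.18 = 1618.81
link = 1586.08/1618.81 = 0.979781
Link 2009→2010:
ΣP(2010)Q(2009) = 1.32×384 + 7.14×97 + 1.91×153 = 506.88 + 692.58 + 292.23 = 1491.69
ΣP(2009)Q(2009) = 1.12×384 + 6.79×97 + 2.13×153 = 430.08 + 658.63 + 325.89 = 1414.6
link = 1491.69/1414.6 = 1.054496
Link 2010→2011:
ΣP(2011)Q(2010) = 1.36×338 + 6.29×95 + 2.36×136 = 459.68 + 597.55 + 320.96 = 1378.19
ΣP(2010)Q(2010) = 1.32×338 + 7.14×95 + 1.91×136 = 446.16 + 678.3 + 259.76 = 1384.22
link = 1378.19/1384.22 = 0.995644
Chained index = 100 × 0.979781 × 1.054496 × 0.995644 = 102.8675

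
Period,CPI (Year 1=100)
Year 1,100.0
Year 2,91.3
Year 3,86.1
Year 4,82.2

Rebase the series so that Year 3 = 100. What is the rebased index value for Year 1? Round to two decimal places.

116.14

Rebased(Year 1) = 100.0 / 86.1 × 100 = 116.1440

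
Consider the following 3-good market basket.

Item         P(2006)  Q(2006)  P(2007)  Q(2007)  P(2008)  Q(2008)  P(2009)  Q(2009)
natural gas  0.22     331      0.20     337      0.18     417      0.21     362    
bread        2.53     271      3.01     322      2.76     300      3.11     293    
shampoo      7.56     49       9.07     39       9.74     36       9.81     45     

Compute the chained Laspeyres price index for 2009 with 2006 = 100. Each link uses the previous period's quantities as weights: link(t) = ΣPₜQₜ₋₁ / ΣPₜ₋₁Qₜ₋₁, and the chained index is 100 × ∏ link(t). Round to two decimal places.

Link 2006→2007:
ΣP(2007)Q(2006) = 0.20×331 + 3.01×271 + 9.07×49 = 66.2 + 815.71 + 444.43 = 1326.34
ΣP(2006)Q(2006) = 0.22×331 + 2.53×271 + 7.56×49 = 72.82 + 685.63 + 370.44 = 1128.89
link = 1326.34/1128.89 = 1.174906
Link 2007→2008:
ΣP(2008)Q(2007) = 0.18×337 + 2.76×322 + 9.74×39 = 60.66 + 888.72 + 379.86 = 1329.24
ΣP(2007)Q(2007) = 0.20×337 + 3.01×322 + 9.07×39 = 67.4 + 969.22 + 353.73 = 1390.35
link = 1329.24/1390.35 = 0.956047
Link 2008→2009:
ΣP(2009)Q(2008) = 0.21×417 + 3.11×300 + 9.81×36 = 87.57 + 933 + 353.16 = 1373.73
ΣP(2008)Q(2008) = 0.18×417 + 2.76×300 + 9.74×36 = 75.06 + 828 + 350.64 = 1253.7
link = 1373.73/1253.7 = 1.095741
Chained index = 100 × 1.174906 × 0.956047 × 1.095741 = 123.0808

123.08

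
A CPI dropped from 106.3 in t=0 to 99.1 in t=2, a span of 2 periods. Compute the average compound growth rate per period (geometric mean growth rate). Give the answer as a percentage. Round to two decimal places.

-3.45%

Growth factor = (99.1/106.3)^(1/2) = (0.932267)^(1/2) = 0.965540
Growth rate = 0.965540 − 1 = -0.034460 = -3.4460%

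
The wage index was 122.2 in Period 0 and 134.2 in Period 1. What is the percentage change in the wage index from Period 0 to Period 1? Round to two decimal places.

Change = (134.2 − 122.2) / 122.2 × 100
       = 12.0 / 122.2 × 100 = 9.8200%

9.82%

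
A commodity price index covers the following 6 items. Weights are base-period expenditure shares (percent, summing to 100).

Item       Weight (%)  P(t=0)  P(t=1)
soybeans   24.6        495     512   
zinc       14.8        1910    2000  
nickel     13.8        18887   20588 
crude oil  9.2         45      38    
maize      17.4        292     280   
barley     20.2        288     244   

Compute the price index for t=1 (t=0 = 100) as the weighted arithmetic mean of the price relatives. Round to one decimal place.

97.6

soybeans: 24.6 × (512/495) = 24.6 × 1.034343 = 25.4448
zinc: 14.8 × (2000/1910) = 14.8 × 1.047120 = 15.4974
nickel: 13.8 × (20588/18887) = 13.8 × 1.090062 = 15.0429
crude oil: 9.2 × (38/45) = 9.2 × 0.844444 = 7.7689
maize: 17.4 × (280/292) = 17.4 × 0.958904 = 16.6849
barley: 20.2 × (244/288) = 20.2 × 0.847222 = 17.1139
Index = Σ wᵢ·(p₁ᵢ/p₀ᵢ) = 25.4448 + 15.4974 + 15.0429 + 7.7689 + 16.6849 + 17.1139 = 97.5528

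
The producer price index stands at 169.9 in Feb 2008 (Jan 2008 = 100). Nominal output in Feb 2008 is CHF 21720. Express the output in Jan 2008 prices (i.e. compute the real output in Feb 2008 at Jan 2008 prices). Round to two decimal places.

Real = Nominal ÷ (Index/100) = 21720 ÷ (169.9/100)
     = 21720 ÷ 1.699 = 12783.9906

12783.99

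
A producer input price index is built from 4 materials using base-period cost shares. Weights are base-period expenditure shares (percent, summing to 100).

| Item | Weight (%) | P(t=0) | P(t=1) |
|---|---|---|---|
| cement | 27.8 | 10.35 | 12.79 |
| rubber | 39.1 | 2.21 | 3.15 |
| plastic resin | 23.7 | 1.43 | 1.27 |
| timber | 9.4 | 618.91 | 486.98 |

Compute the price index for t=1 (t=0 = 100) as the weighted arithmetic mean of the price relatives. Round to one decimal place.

cement: 27.8 × (12.79/10.35) = 27.8 × 1.235749 = 34.3538
rubber: 39.1 × (3.15/2.21) = 39.1 × 1.425339 = 55.7308
plastic resin: 23.7 × (1.27/1.43) = 23.7 × 0.888112 = 21.0483
timber: 9.4 × (486.98/618.91) = 9.4 × 0.786835 = 7.3962
Index = Σ wᵢ·(p₁ᵢ/p₀ᵢ) = 34.3538 + 55.7308 + 21.0483 + 7.3962 = 118.5291

118.5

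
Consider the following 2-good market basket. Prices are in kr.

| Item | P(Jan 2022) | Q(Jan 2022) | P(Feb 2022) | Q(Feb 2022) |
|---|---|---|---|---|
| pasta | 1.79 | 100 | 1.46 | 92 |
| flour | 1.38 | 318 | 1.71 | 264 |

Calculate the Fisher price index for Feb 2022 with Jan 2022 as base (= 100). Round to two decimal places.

Laspeyres component (base-period weights):
ΣP(Feb 2022)Q(Jan 2022) = 1.46×100 + 1.71×318 = 146 + 543.78 = 689.78
ΣP(Jan 2022)Q(Jan 2022) = 1.79×100 + 1.38×318 = 179 + 438.84 = 617.84
L = 689.78 / 617.84 × 100 = 111.6438
Paasche component (current-period weights):
ΣP(Feb 2022)Q(Feb 2022) = 1.46×92 + 1.71×264 = 134.32 + 451.44 = 585.76
ΣP(Jan 2022)Q(Feb 2022) = 1.79×92 + 1.38×264 = 164.68 + 364.32 = 529
P = 585.76 / 529 × 100 = 110.7297
Fisher = √(L × P) = √(111.6438 × 110.7297) = 111.1858

111.19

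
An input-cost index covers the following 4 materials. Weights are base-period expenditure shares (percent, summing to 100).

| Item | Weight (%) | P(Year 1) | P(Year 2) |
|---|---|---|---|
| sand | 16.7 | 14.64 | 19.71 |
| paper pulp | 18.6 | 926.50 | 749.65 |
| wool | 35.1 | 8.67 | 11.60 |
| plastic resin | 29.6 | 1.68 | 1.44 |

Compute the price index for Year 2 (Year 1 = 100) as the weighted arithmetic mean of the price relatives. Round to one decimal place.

109.9

sand: 16.7 × (19.71/14.64) = 16.7 × 1.346311 = 22.4834
paper pulp: 18.6 × (749.65/926.50) = 18.6 × 0.809120 = 15.0496
wool: 35.1 × (11.60/8.67) = 35.1 × 1.337947 = 46.9619
plastic resin: 29.6 × (1.44/1.68) = 29.6 × 0.857143 = 25.3714
Index = Σ wᵢ·(p₁ᵢ/p₀ᵢ) = 22.4834 + 15.0496 + 46.9619 + 25.3714 = 109.8664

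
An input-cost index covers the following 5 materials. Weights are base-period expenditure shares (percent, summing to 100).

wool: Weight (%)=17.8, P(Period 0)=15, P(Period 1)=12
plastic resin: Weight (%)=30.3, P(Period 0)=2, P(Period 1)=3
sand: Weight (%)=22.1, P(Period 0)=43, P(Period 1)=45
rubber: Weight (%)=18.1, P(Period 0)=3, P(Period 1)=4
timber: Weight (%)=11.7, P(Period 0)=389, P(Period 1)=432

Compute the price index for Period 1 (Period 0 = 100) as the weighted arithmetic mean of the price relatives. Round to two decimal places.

wool: 17.8 × (12/15) = 17.8 × 0.800000 = 14.2400
plastic resin: 30.3 × (3/2) = 30.3 × 1.500000 = 45.4500
sand: 22.1 × (45/43) = 22.1 × 1.046512 = 23.1279
rubber: 18.1 × (4/3) = 18.1 × 1.333333 = 24.1333
timber: 11.7 × (432/389) = 11.7 × 1.110540 = 12.9933
Index = Σ wᵢ·(p₁ᵢ/p₀ᵢ) = 14.2400 + 45.4500 + 23.1279 + 24.1333 + 12.9933 = 119.9446

119.94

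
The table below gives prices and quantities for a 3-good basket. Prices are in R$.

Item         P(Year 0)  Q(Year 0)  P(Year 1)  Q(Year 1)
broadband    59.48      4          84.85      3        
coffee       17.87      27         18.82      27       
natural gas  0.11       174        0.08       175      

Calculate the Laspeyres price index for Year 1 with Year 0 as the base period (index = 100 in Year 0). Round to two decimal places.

116.48

Laspeyres price index uses base-period quantities as weights.
ΣP(Year 1)·Q(Year 0) = 84.85×4 + 18.82×27 + 0.08×174 = 339.4 + 508.14 + 13.92 = 861.46
ΣP(Year 0)·Q(Year 0) = 59.48×4 + 17.87×27 + 0.11×174 = 237.92 + 482.49 + 19.14 = 739.55
Index = 861.46 / 739.55 × 100 = 116.4843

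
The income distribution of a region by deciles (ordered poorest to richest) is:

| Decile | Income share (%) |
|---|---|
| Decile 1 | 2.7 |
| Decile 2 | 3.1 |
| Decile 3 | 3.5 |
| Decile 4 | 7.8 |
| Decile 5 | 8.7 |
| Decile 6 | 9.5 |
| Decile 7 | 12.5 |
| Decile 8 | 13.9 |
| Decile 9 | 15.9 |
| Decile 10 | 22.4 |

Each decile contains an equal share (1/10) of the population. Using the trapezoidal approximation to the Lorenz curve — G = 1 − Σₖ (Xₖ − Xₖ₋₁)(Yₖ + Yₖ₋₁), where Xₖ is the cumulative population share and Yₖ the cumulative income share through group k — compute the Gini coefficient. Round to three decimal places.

Cumulative income shares Yₖ: 0.0270, 0.0580, 0.0930, 0.1710, 0.2580, 0.3530, 0.4780, 0.6170, 0.7760, 1.0000
Σ (Xₖ−Xₖ₋₁)(Yₖ+Yₖ₋₁) = (1/10)(0.0270+0.0000) + (1/10)(0.0580+0.0270) + (1/10)(0.0930+0.0580) + (1/10)(0.1710+0.0930) + (1/10)(0.2580+0.1710) + (1/10)(0.3530+0.2580) + (1/10)(0.4780+0.3530) + (1/10)(0.6170+0.4780) + (1/10)(0.7760+0.6170) + (1/10)(1.0000+0.7760)
  = 0.0027 + 0.0085 + 0.0151 + 0.0264 + 0.0429 + 0.0611 + 0.0831 + 0.1095 + 0.1393 + 0.1776 = 0.6662
G = 1 − 0.6662 = 0.3338

0.334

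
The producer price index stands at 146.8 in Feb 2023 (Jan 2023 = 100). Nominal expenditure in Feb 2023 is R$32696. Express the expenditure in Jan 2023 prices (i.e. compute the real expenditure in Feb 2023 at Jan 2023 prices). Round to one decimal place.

Real = Nominal ÷ (Index/100) = 32696 ÷ (146.8/100)
     = 32696 ÷ 1.468 = 22272.4796

22272.5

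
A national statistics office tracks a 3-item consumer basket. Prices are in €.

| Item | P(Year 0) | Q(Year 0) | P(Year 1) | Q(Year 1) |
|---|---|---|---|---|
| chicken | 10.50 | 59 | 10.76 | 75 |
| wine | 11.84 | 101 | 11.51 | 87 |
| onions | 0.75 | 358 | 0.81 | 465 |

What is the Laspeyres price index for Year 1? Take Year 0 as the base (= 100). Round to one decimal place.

Laspeyres price index uses base-period quantities as weights.
ΣP(Year 1)·Q(Year 0) = 10.76×59 + 11.51×101 + 0.81×358 = 634.84 + 1162.51 + 289.98 = 2087.33
ΣP(Year 0)·Q(Year 0) = 10.50×59 + 11.84×101 + 0.75×358 = 619.5 + 1195.84 + 268.5 = 2083.84
Index = 2087.33 / 2083.84 × 100 = 100.1675

100.2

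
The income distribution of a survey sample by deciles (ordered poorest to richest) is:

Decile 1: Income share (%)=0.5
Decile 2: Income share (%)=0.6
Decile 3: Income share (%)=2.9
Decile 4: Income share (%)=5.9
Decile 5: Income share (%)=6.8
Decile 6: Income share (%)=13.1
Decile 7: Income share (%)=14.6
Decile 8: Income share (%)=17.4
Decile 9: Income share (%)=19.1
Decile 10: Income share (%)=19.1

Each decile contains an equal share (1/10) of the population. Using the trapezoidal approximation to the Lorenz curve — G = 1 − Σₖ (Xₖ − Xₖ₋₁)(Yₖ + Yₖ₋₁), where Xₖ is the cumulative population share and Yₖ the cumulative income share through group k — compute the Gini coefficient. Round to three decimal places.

Cumulative income shares Yₖ: 0.0050, 0.0110, 0.0400, 0.0990, 0.1670, 0.2980, 0.4440, 0.6180, 0.8090, 1.0000
Σ (Xₖ−Xₖ₋₁)(Yₖ+Yₖ₋₁) = (1/10)(0.0050+0.0000) + (1/10)(0.0110+0.0050) + (1/10)(0.0400+0.0110) + (1/10)(0.0990+0.0400) + (1/10)(0.1670+0.0990) + (1/10)(0.2980+0.1670) + (1/10)(0.4440+0.2980) + (1/10)(0.6180+0.4440) + (1/10)(0.8090+0.6180) + (1/10)(1.0000+0.8090)
  = 0.0005 + 0.0016 + 0.0051 + 0.0139 + 0.0266 + 0.0465 + 0.0742 + 0.1062 + 0.1427 + 0.1809 = 0.5982
G = 1 − 0.5982 = 0.4018

0.402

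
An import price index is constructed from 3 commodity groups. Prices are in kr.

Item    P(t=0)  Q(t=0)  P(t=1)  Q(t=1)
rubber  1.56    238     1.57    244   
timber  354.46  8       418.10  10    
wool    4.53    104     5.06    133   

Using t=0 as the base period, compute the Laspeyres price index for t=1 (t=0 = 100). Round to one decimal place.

115.4

Laspeyres price index uses base-period quantities as weights.
ΣP(t=1)·Q(t=0) = 1.57×238 + 418.10×8 + 5.06×104 = 373.66 + 3344.8 + 526.24 = 4244.7
ΣP(t=0)·Q(t=0) = 1.56×238 + 354.46×8 + 4.53×104 = 371.28 + 2835.68 + 471.12 = 3678.08
Index = 4244.7 / 3678.08 × 100 = 115.4053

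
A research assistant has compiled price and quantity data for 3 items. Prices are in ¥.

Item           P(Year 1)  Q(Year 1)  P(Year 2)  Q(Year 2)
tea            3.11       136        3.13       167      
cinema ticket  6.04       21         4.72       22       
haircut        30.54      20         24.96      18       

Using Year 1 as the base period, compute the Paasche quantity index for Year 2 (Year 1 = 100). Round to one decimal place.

105.1

Paasche quantity index uses current-period prices as weights.
ΣP(Year 2)·Q(Year 2) = 3.13×167 + 4.72×22 + 24.96×18 = 522.71 + 103.84 + 449.28 = 1075.83
ΣP(Year 2)·Q(Year 1) = 3.13×136 + 4.72×21 + 24.96×20 = 425.68 + 99.12 + 499.2 = 1024
Index = 1075.83 / 1024 × 100 = 105.0615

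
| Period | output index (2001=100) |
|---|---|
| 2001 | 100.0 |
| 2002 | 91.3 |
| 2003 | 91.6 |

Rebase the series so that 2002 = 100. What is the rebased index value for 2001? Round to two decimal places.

Rebased(2001) = 100.0 / 91.3 × 100 = 109.5290

109.53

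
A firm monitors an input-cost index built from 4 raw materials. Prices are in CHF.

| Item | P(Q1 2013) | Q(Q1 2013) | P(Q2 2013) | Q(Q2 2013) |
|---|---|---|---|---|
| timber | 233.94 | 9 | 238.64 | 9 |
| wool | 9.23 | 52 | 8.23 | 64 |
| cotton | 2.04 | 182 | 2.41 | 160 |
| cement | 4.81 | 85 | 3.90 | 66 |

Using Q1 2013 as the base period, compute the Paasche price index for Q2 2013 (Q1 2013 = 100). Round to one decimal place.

99.3

Paasche price index uses current-period quantities as weights.
ΣP(Q2 2013)·Q(Q2 2013) = 238.64×9 + 8.23×64 + 2.41×160 + 3.90×66 = 2147.76 + 526.72 + 385.6 + 257.4 = 3317.48
ΣP(Q1 2013)·Q(Q2 2013) = 233.94×9 + 9.23×64 + 2.04×160 + 4.81×66 = 2105.46 + 590.72 + 326.4 + 317.46 = 3340.04
Index = 3317.48 / 3340.04 × 100 = 99.3246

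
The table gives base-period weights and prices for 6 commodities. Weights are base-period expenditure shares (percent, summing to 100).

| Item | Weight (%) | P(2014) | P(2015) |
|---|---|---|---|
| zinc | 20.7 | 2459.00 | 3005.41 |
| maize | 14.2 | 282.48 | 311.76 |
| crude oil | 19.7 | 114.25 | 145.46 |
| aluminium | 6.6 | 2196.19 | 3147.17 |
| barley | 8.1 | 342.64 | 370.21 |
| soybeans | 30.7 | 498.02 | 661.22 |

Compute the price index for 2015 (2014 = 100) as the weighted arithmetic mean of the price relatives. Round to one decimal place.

zinc: 20.7 × (3005.41/2459.00) = 20.7 × 1.222208 = 25.2997
maize: 14.2 × (311.76/282.48) = 14.2 × 1.103653 = 15.6719
crude oil: 19.7 × (145.46/114.25) = 19.7 × 1.273173 = 25.0815
aluminium: 6.6 × (3147.17/2196.19) = 6.6 × 1.433014 = 9.4579
barley: 8.1 × (370.21/342.64) = 8.1 × 1.080463 = 8.7518
soybeans: 30.7 × (661.22/498.02) = 30.7 × 1.327698 = 40.7603
Index = Σ wᵢ·(p₁ᵢ/p₀ᵢ) = 25.2997 + 15.6719 + 25.0815 + 9.4579 + 8.7518 + 40.7603 = 125.0231

125.0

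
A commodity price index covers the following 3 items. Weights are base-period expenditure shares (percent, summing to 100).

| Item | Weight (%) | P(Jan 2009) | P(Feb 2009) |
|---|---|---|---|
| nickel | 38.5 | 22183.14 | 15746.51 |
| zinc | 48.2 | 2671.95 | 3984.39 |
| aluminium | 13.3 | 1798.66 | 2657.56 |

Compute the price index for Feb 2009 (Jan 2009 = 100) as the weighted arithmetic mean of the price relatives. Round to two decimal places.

nickel: 38.5 × (15746.51/22183.14) = 38.5 × 0.709841 = 27.3289
zinc: 48.2 × (3984.39/2671.95) = 48.2 × 1.491192 = 71.8754
aluminium: 13.3 × (2657.56/1798.66) = 13.3 × 1.477522 = 19.6510
Index = Σ wᵢ·(p₁ᵢ/p₀ᵢ) = 27.3289 + 71.8754 + 19.6510 = 118.8554

118.86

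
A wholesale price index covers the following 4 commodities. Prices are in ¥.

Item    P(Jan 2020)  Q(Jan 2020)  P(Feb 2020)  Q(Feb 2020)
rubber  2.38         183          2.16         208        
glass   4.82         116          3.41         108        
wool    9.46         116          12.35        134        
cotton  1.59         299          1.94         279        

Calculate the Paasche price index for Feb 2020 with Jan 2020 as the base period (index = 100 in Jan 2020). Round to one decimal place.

Paasche price index uses current-period quantities as weights.
ΣP(Feb 2020)·Q(Feb 2020) = 2.16×208 + 3.41×108 + 12.35×134 + 1.94×279 = 449.28 + 368.28 + 1654.9 + 541.26 = 3013.72
ΣP(Jan 2020)·Q(Feb 2020) = 2.38×208 + 4.82×108 + 9.46×134 + 1.59×279 = 495.04 + 520.56 + 1267.64 + 443.61 = 2726.85
Index = 3013.72 / 2726.85 × 100 = 110.5202

110.5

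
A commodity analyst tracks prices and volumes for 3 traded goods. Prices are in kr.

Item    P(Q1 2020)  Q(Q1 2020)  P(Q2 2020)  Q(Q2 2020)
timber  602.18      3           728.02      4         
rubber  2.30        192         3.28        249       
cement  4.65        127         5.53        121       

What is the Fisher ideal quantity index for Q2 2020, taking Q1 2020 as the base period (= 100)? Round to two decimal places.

Laspeyres component (base-period weights):
ΣP(Q1 2020)Q(Q2 2020) = 602.18×4 + 2.30×249 + 4.65×121 = 2408.72 + 572.7 + 562.65 = 3544.07
ΣP(Q1 2020)Q(Q1 2020) = 602.18×3 + 2.30×192 + 4.65×127 = 1806.54 + 441.6 + 590.55 = 2838.69
L = 3544.07 / 2838.69 × 100 = 124.8488
Paasche component (current-period weights):
ΣP(Q2 2020)Q(Q2 2020) = 728.02×4 + 3.28×249 + 5.53×121 = 2912.08 + 816.72 + 669.13 = 4397.93
ΣP(Q2 2020)Q(Q1 2020) = 728.02×3 + 3.28×192 + 5.53×127 = 2184.06 + 629.76 + 702.31 = 3516.13
P = 4397.93 / 3516.13 × 100 = 125.0787
Fisher = √(L × P) = √(124.8488 × 125.0787) = 124.9637

124.96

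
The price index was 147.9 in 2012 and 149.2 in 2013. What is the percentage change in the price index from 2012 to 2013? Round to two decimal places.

0.88%

Change = (149.2 − 147.9) / 147.9 × 100
       = 1.3 / 147.9 × 100 = 0.8790%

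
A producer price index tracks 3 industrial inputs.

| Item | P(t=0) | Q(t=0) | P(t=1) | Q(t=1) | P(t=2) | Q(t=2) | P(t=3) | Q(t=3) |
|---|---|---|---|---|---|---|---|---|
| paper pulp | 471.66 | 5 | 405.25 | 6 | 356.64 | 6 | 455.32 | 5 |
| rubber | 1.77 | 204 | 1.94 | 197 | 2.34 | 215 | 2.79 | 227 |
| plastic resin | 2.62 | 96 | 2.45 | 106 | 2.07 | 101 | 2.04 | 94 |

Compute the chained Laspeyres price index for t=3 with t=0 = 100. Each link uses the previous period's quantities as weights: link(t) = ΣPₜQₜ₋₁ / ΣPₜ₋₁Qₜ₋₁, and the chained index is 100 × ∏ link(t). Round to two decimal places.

Link t=0→t=1:
ΣP(t=1)Q(t=0) = 405.25×5 + 1.94×204 + 2.45×96 = 2026.25 + 395.76 + 235.2 = 2657.21
ΣP(t=0)Q(t=0) = 471.66×5 + 1.77×204 + 2.62×96 = 2358.3 + 361.08 + 251.52 = 2970.9
link = 2657.21/2970.9 = 0.894412
Link t=1→t=2:
ΣP(t=2)Q(t=1) = 356.64×6 + 2.34×197 + 2.07×106 = 2139.84 + 460.98 + 219.42 = 2820.24
ΣP(t=1)Q(t=1) = 405.25×6 + 1.94×197 + 2.45×106 = 2431.5 + 382.18 + 259.7 = 3073.38
link = 2820.24/3073.38 = 0.917635
Link t=2→t=3:
ΣP(t=3)Q(t=2) = 455.32×6 + 2.79×215 + 2.04×101 = 2731.92 + 599.85 + 206.04 = 3537.81
ΣP(t=2)Q(t=2) = 356.64×6 + 2.34×215 + 2.07×101 = 2139.84 + 503.1 + 209.07 = 2852.01
link = 3537.81/2852.01 = 1.240462
Chained index = 100 × 0.894412 × 0.917635 × 1.240462 = 101.8102

101.81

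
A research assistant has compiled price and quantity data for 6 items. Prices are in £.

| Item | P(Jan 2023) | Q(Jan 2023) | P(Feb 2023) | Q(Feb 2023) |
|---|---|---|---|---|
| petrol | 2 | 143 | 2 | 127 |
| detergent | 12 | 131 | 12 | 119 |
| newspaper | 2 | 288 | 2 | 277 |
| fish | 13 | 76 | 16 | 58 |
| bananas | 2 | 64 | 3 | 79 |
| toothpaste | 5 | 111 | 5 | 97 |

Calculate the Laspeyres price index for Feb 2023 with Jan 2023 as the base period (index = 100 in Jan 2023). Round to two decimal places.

Laspeyres price index uses base-period quantities as weights.
ΣP(Feb 2023)·Q(Jan 2023) = 2×143 + 12×131 + 2×288 + 16×76 + 3×64 + 5×111 = 286 + 1572 + 576 + 1216 + 192 + 555 = 4397
ΣP(Jan 2023)·Q(Jan 2023) = 2×143 + 12×131 + 2×288 + 13×76 + 2×64 + 5×111 = 286 + 1572 + 576 + 988 + 128 + 555 = 4105
Index = 4397 / 4105 × 100 = 107.1133

107.11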